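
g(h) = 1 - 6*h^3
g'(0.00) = 0.00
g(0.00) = 1.00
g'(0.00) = 0.00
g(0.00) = 1.00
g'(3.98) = -285.13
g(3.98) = -377.27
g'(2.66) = -127.36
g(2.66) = -111.93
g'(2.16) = -83.98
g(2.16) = -59.47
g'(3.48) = -217.99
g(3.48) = -251.87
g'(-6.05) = -658.84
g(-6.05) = 1329.67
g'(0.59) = -6.27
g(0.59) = -0.23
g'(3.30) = -196.02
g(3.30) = -214.62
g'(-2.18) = -85.54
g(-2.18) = 63.16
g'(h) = -18*h^2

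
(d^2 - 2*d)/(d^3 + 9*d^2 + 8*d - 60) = d/(d^2 + 11*d + 30)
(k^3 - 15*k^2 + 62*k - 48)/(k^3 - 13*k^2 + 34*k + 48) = (k - 1)/(k + 1)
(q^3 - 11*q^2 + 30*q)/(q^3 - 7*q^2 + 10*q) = (q - 6)/(q - 2)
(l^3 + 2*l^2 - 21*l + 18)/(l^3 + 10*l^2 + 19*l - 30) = (l - 3)/(l + 5)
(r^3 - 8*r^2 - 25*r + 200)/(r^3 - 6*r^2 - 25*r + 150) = (r - 8)/(r - 6)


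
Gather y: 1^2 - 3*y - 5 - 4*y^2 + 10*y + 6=-4*y^2 + 7*y + 2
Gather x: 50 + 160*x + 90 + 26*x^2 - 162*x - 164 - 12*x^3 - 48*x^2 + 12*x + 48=-12*x^3 - 22*x^2 + 10*x + 24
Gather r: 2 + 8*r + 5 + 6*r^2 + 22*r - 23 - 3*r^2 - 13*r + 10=3*r^2 + 17*r - 6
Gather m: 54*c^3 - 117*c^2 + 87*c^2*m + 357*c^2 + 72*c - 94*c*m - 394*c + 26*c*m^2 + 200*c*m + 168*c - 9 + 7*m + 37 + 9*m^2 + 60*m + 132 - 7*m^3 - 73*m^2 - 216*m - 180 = 54*c^3 + 240*c^2 - 154*c - 7*m^3 + m^2*(26*c - 64) + m*(87*c^2 + 106*c - 149) - 20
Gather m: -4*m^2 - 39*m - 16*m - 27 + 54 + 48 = -4*m^2 - 55*m + 75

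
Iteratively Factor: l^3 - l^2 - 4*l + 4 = (l - 2)*(l^2 + l - 2) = (l - 2)*(l - 1)*(l + 2)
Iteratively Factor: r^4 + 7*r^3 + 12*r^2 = (r)*(r^3 + 7*r^2 + 12*r) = r*(r + 3)*(r^2 + 4*r) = r^2*(r + 3)*(r + 4)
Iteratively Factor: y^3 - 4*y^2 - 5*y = (y)*(y^2 - 4*y - 5) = y*(y + 1)*(y - 5)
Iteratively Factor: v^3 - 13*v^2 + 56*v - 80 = (v - 4)*(v^2 - 9*v + 20) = (v - 5)*(v - 4)*(v - 4)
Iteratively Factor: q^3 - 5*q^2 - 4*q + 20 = (q - 2)*(q^2 - 3*q - 10) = (q - 5)*(q - 2)*(q + 2)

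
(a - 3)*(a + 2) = a^2 - a - 6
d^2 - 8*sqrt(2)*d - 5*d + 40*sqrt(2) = (d - 5)*(d - 8*sqrt(2))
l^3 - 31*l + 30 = (l - 5)*(l - 1)*(l + 6)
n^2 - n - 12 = (n - 4)*(n + 3)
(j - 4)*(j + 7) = j^2 + 3*j - 28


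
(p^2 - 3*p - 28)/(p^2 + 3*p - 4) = (p - 7)/(p - 1)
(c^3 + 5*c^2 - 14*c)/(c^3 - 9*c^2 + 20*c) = (c^2 + 5*c - 14)/(c^2 - 9*c + 20)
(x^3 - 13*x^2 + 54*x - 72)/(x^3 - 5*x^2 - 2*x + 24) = (x - 6)/(x + 2)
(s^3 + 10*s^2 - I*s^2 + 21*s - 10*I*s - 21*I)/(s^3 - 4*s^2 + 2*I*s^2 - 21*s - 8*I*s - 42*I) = (s^2 + s*(7 - I) - 7*I)/(s^2 + s*(-7 + 2*I) - 14*I)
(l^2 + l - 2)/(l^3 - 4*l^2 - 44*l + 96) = (l^2 + l - 2)/(l^3 - 4*l^2 - 44*l + 96)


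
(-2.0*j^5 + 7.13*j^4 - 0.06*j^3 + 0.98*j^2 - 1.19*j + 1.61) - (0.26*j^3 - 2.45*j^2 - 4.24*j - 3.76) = -2.0*j^5 + 7.13*j^4 - 0.32*j^3 + 3.43*j^2 + 3.05*j + 5.37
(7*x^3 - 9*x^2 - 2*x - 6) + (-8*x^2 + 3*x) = 7*x^3 - 17*x^2 + x - 6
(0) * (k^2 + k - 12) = 0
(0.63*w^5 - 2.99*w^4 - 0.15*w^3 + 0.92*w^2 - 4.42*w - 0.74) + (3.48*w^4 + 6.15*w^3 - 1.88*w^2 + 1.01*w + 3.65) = 0.63*w^5 + 0.49*w^4 + 6.0*w^3 - 0.96*w^2 - 3.41*w + 2.91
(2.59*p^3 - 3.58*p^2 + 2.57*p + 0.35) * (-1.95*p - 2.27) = -5.0505*p^4 + 1.1017*p^3 + 3.1151*p^2 - 6.5164*p - 0.7945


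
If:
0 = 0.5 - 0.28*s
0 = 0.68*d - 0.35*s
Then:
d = 0.92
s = 1.79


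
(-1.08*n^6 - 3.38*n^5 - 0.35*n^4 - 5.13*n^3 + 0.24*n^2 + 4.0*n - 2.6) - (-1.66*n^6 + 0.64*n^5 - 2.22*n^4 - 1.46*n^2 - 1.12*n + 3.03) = 0.58*n^6 - 4.02*n^5 + 1.87*n^4 - 5.13*n^3 + 1.7*n^2 + 5.12*n - 5.63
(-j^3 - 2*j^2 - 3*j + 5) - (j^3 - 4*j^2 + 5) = -2*j^3 + 2*j^2 - 3*j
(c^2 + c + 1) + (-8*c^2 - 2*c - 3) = -7*c^2 - c - 2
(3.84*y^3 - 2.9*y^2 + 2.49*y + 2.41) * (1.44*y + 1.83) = 5.5296*y^4 + 2.8512*y^3 - 1.7214*y^2 + 8.0271*y + 4.4103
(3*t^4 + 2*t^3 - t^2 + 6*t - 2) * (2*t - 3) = 6*t^5 - 5*t^4 - 8*t^3 + 15*t^2 - 22*t + 6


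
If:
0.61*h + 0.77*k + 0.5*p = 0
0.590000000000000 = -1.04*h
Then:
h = -0.57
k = 0.449425574425574 - 0.649350649350649*p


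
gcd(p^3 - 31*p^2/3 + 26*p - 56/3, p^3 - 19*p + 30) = p - 2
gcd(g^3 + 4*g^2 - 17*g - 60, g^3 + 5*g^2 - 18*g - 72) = g^2 - g - 12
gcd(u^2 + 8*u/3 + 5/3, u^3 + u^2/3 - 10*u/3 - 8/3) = u + 1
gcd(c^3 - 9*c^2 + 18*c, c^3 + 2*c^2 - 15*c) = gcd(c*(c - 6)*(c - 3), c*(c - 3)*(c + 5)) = c^2 - 3*c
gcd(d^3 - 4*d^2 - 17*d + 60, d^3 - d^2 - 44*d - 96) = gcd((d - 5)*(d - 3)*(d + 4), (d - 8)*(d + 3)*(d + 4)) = d + 4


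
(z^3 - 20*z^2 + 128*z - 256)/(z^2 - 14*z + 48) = (z^2 - 12*z + 32)/(z - 6)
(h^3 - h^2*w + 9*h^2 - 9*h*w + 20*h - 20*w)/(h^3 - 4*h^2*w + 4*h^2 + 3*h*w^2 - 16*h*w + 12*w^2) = (-h - 5)/(-h + 3*w)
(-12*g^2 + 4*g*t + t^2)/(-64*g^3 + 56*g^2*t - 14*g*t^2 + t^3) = (6*g + t)/(32*g^2 - 12*g*t + t^2)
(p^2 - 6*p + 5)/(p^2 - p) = (p - 5)/p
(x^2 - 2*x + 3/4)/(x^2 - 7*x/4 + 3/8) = 2*(2*x - 1)/(4*x - 1)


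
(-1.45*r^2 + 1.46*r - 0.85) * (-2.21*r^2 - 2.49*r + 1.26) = 3.2045*r^4 + 0.3839*r^3 - 3.5839*r^2 + 3.9561*r - 1.071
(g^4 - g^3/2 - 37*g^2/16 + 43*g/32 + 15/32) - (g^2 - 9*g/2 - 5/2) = g^4 - g^3/2 - 53*g^2/16 + 187*g/32 + 95/32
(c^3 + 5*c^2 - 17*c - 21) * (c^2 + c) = c^5 + 6*c^4 - 12*c^3 - 38*c^2 - 21*c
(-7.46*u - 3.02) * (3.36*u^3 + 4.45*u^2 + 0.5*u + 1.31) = -25.0656*u^4 - 43.3442*u^3 - 17.169*u^2 - 11.2826*u - 3.9562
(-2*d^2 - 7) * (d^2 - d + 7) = -2*d^4 + 2*d^3 - 21*d^2 + 7*d - 49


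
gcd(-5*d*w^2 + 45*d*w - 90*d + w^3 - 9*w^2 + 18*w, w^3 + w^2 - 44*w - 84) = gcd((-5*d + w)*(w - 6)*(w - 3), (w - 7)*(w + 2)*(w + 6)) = 1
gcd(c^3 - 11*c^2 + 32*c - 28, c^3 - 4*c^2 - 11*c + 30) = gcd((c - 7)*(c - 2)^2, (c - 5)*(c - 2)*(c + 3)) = c - 2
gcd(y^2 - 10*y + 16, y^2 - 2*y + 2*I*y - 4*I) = y - 2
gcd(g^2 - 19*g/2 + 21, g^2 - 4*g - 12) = g - 6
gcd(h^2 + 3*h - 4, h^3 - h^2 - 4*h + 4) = h - 1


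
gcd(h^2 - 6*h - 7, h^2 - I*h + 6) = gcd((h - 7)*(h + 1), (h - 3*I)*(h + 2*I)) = 1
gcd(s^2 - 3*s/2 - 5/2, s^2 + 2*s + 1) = s + 1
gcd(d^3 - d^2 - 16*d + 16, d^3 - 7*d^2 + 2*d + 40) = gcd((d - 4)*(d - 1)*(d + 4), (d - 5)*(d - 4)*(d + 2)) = d - 4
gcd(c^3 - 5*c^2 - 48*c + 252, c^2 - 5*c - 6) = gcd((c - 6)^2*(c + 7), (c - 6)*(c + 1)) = c - 6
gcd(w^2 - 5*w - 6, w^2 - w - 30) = w - 6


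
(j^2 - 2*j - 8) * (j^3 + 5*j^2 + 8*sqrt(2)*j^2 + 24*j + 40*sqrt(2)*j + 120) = j^5 + 3*j^4 + 8*sqrt(2)*j^4 + 6*j^3 + 24*sqrt(2)*j^3 - 144*sqrt(2)*j^2 + 32*j^2 - 320*sqrt(2)*j - 432*j - 960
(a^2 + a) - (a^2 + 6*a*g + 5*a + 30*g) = -6*a*g - 4*a - 30*g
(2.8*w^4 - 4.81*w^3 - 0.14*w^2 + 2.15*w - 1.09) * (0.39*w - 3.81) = 1.092*w^5 - 12.5439*w^4 + 18.2715*w^3 + 1.3719*w^2 - 8.6166*w + 4.1529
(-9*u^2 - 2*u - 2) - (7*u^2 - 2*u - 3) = 1 - 16*u^2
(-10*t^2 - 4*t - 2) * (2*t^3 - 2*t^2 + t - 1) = -20*t^5 + 12*t^4 - 6*t^3 + 10*t^2 + 2*t + 2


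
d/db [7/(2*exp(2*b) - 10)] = -7*exp(2*b)/(exp(2*b) - 5)^2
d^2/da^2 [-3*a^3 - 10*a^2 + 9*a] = -18*a - 20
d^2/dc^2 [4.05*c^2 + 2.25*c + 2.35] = 8.10000000000000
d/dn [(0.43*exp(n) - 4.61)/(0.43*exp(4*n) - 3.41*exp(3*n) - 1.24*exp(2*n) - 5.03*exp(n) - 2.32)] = (-0.5547*exp(4*n) + 10.8618*exp(3*n) - 46.6271*exp(2*n) - 11.4328*exp(n) - 24.1859)*exp(n)/(0.1849*exp(8*n) - 2.9326*exp(7*n) + 10.5617*exp(6*n) + 4.131*exp(5*n) + 33.847*exp(4*n) + 28.2968*exp(3*n) + 31.0545*exp(2*n) + 23.3392*exp(n) + 5.3824)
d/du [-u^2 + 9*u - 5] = 9 - 2*u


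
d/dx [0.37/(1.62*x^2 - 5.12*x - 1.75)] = (1.8944 - 1.1988*x)/(-1.62*x^2 + 5.12*x + 1.75)^2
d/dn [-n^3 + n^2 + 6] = n*(2 - 3*n)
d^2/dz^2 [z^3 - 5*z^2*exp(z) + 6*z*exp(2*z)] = -5*z^2*exp(z) + 24*z*exp(2*z) - 20*z*exp(z) + 6*z + 24*exp(2*z) - 10*exp(z)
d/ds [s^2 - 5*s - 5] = 2*s - 5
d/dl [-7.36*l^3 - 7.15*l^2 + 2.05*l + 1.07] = -22.08*l^2 - 14.3*l + 2.05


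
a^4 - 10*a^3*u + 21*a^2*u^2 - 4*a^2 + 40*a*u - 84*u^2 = (a - 2)*(a + 2)*(a - 7*u)*(a - 3*u)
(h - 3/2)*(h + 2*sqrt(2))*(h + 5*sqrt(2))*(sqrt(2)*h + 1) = sqrt(2)*h^4 - 3*sqrt(2)*h^3/2 + 15*h^3 - 45*h^2/2 + 27*sqrt(2)*h^2 - 81*sqrt(2)*h/2 + 20*h - 30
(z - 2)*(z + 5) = z^2 + 3*z - 10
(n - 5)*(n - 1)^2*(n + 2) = n^4 - 5*n^3 - 3*n^2 + 17*n - 10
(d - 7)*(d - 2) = d^2 - 9*d + 14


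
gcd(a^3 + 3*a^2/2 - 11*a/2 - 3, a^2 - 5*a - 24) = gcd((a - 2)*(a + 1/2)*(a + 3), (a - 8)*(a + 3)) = a + 3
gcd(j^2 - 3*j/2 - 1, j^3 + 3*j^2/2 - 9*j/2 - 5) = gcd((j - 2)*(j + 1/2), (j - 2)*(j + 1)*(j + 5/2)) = j - 2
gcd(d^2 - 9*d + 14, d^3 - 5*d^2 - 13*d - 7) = d - 7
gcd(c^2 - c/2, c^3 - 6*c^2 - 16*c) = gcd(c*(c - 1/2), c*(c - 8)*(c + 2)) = c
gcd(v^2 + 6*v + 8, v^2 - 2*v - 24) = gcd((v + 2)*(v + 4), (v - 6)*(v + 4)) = v + 4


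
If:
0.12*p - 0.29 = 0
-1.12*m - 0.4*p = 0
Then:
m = -0.86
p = 2.42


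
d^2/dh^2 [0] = 0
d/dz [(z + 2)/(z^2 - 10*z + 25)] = (-z - 9)/(z^3 - 15*z^2 + 75*z - 125)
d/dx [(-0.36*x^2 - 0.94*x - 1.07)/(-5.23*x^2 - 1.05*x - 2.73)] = (-4.5382*x^2 - 9.2266*x + 1.4427)/(27.3529*x^4 + 10.983*x^3 + 29.6583*x^2 + 5.733*x + 7.4529)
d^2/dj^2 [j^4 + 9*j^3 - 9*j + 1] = 6*j*(2*j + 9)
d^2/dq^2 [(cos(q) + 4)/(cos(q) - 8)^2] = (-507*cos(q)/4 - 24*cos(2*q) - cos(3*q)/4 + 32)/(cos(q) - 8)^4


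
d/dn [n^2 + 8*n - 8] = 2*n + 8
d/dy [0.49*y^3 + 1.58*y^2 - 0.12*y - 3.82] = 1.47*y^2 + 3.16*y - 0.12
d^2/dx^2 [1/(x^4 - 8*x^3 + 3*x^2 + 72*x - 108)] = 2*(3*(-2*x^2 + 8*x - 1)*(x^4 - 8*x^3 + 3*x^2 + 72*x - 108) + 4*(2*x^3 - 12*x^2 + 3*x + 36)^2)/(x^4 - 8*x^3 + 3*x^2 + 72*x - 108)^3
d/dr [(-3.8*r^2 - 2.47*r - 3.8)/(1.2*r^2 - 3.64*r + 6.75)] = (16.796*r^2 - 42.18*r - 30.5045)/(1.44*r^4 - 8.736*r^3 + 29.4496*r^2 - 49.14*r + 45.5625)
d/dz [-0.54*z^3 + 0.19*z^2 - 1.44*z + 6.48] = -1.62*z^2 + 0.38*z - 1.44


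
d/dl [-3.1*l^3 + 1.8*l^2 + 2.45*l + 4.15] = -9.3*l^2 + 3.6*l + 2.45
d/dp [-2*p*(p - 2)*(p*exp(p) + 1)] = -2*p^3*exp(p) - 2*p^2*exp(p) + 8*p*exp(p) - 4*p + 4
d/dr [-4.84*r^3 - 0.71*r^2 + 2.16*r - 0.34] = -14.52*r^2 - 1.42*r + 2.16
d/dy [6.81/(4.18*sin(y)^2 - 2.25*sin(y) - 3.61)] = (15.3225 - 56.9316*sin(y))*cos(y)/(-4.18*sin(y)^2 + 2.25*sin(y) + 3.61)^2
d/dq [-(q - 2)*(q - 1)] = 3 - 2*q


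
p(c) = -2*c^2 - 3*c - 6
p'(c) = -4*c - 3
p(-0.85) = -4.90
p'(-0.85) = 0.40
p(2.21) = -22.40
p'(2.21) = -11.84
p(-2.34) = -9.93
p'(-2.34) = 6.36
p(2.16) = -21.81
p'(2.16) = -11.64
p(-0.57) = -4.94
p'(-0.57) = -0.72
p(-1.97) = -7.85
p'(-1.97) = 4.88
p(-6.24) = -65.16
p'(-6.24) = 21.96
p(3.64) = -43.42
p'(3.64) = -17.56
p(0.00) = -6.00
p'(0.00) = -3.00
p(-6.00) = -60.00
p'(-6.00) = 21.00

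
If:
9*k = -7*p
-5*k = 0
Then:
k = 0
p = 0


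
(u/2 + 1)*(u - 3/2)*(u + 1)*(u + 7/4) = u^4/2 + 13*u^3/8 + u^2/16 - 59*u/16 - 21/8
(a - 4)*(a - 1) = a^2 - 5*a + 4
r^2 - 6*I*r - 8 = (r - 4*I)*(r - 2*I)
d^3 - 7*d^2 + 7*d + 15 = (d - 5)*(d - 3)*(d + 1)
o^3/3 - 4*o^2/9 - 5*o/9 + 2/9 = (o/3 + 1/3)*(o - 2)*(o - 1/3)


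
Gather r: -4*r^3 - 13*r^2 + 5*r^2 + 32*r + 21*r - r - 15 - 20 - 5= -4*r^3 - 8*r^2 + 52*r - 40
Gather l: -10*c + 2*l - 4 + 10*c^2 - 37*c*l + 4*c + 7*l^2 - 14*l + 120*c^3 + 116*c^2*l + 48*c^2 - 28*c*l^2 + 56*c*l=120*c^3 + 58*c^2 - 6*c + l^2*(7 - 28*c) + l*(116*c^2 + 19*c - 12) - 4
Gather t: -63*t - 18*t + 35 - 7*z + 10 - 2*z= -81*t - 9*z + 45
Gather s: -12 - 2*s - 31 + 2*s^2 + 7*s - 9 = 2*s^2 + 5*s - 52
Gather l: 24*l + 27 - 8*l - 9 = 16*l + 18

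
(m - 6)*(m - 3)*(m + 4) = m^3 - 5*m^2 - 18*m + 72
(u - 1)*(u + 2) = u^2 + u - 2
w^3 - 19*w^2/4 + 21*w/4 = w*(w - 3)*(w - 7/4)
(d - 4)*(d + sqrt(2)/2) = d^2 - 4*d + sqrt(2)*d/2 - 2*sqrt(2)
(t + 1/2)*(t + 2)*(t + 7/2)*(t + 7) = t^4 + 13*t^3 + 207*t^2/4 + 287*t/4 + 49/2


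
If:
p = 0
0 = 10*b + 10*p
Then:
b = 0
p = 0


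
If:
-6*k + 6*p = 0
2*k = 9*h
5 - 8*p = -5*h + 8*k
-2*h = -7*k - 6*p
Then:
No Solution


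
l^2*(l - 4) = l^3 - 4*l^2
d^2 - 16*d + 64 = (d - 8)^2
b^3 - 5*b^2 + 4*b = b*(b - 4)*(b - 1)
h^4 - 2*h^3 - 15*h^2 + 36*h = h*(h - 3)^2*(h + 4)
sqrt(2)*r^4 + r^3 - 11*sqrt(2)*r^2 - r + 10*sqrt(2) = (r - 1)*(r - 2*sqrt(2))*(r + 5*sqrt(2)/2)*(sqrt(2)*r + sqrt(2))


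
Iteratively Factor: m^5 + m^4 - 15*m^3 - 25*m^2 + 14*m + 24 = (m + 1)*(m^4 - 15*m^2 - 10*m + 24) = (m + 1)*(m + 3)*(m^3 - 3*m^2 - 6*m + 8) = (m - 1)*(m + 1)*(m + 3)*(m^2 - 2*m - 8) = (m - 1)*(m + 1)*(m + 2)*(m + 3)*(m - 4)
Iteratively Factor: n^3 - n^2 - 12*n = (n - 4)*(n^2 + 3*n) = n*(n - 4)*(n + 3)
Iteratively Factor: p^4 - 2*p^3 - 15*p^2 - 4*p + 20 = (p + 2)*(p^3 - 4*p^2 - 7*p + 10) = (p - 5)*(p + 2)*(p^2 + p - 2) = (p - 5)*(p + 2)^2*(p - 1)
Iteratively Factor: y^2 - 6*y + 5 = (y - 1)*(y - 5)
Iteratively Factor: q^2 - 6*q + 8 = (q - 4)*(q - 2)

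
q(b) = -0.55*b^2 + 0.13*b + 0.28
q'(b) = 0.13 - 1.1*b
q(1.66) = -1.02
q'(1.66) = -1.70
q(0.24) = 0.28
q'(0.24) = -0.13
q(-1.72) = -1.57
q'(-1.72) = 2.02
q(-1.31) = -0.83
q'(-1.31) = 1.57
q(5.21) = -13.97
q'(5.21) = -5.60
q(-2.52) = -3.54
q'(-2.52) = 2.90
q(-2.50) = -3.48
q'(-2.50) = 2.88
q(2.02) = -1.70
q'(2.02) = -2.09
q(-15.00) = -125.42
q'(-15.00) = 16.63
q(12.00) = -77.36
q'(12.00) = -13.07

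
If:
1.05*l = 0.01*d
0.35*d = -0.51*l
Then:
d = 0.00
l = 0.00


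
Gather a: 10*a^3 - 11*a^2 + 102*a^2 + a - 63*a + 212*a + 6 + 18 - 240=10*a^3 + 91*a^2 + 150*a - 216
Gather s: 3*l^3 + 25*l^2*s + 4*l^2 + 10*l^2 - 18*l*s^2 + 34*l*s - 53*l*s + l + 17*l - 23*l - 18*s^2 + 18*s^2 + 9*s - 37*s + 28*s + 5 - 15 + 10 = 3*l^3 + 14*l^2 - 18*l*s^2 - 5*l + s*(25*l^2 - 19*l)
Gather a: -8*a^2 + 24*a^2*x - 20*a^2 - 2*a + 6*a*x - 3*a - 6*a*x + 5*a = a^2*(24*x - 28)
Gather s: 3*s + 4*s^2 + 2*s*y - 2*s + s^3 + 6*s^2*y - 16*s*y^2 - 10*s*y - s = s^3 + s^2*(6*y + 4) + s*(-16*y^2 - 8*y)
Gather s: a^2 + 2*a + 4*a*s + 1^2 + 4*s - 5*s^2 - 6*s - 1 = a^2 + 2*a - 5*s^2 + s*(4*a - 2)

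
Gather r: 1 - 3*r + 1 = 2 - 3*r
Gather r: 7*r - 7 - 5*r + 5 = 2*r - 2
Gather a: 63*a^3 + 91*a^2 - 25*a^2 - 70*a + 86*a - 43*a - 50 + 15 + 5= 63*a^3 + 66*a^2 - 27*a - 30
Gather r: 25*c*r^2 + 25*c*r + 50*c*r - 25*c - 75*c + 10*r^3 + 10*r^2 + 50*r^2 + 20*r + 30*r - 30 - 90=-100*c + 10*r^3 + r^2*(25*c + 60) + r*(75*c + 50) - 120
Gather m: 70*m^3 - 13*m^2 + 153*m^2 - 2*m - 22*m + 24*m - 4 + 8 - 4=70*m^3 + 140*m^2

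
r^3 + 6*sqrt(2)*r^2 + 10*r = r*(r + sqrt(2))*(r + 5*sqrt(2))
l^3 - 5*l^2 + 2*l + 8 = (l - 4)*(l - 2)*(l + 1)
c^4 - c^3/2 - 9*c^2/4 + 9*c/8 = c*(c - 3/2)*(c - 1/2)*(c + 3/2)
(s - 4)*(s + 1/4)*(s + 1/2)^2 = s^4 - 11*s^3/4 - 9*s^2/2 - 31*s/16 - 1/4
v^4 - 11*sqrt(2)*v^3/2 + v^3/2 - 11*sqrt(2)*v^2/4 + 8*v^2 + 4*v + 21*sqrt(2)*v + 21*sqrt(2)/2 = (v + 1/2)*(v - 7*sqrt(2)/2)*(v - 3*sqrt(2))*(v + sqrt(2))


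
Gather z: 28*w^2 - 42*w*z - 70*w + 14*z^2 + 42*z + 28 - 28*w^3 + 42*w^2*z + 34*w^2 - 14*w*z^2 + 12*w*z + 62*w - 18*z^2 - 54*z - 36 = -28*w^3 + 62*w^2 - 8*w + z^2*(-14*w - 4) + z*(42*w^2 - 30*w - 12) - 8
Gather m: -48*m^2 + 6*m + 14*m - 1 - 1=-48*m^2 + 20*m - 2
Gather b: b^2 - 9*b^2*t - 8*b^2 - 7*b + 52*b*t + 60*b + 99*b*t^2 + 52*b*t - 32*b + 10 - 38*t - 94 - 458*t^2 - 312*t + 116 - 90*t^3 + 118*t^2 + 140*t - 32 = b^2*(-9*t - 7) + b*(99*t^2 + 104*t + 21) - 90*t^3 - 340*t^2 - 210*t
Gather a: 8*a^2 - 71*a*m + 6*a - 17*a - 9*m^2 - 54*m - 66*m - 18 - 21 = 8*a^2 + a*(-71*m - 11) - 9*m^2 - 120*m - 39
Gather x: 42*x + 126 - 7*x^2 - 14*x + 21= -7*x^2 + 28*x + 147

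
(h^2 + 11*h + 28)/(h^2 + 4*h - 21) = (h + 4)/(h - 3)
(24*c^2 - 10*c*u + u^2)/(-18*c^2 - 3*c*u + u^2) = (-4*c + u)/(3*c + u)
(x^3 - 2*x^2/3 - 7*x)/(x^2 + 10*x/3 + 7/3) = x*(x - 3)/(x + 1)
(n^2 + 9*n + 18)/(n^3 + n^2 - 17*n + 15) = (n^2 + 9*n + 18)/(n^3 + n^2 - 17*n + 15)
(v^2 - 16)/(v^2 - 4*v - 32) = (v - 4)/(v - 8)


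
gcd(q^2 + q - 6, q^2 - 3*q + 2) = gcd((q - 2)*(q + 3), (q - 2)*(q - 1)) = q - 2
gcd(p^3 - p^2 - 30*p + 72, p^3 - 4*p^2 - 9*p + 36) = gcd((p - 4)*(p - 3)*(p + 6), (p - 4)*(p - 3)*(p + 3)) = p^2 - 7*p + 12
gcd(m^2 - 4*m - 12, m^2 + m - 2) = m + 2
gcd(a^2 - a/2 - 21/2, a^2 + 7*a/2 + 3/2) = a + 3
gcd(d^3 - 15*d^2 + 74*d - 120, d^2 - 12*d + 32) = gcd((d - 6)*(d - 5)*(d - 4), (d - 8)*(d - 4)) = d - 4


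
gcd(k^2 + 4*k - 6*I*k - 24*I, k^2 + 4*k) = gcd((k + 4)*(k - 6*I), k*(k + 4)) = k + 4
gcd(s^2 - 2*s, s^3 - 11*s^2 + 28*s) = s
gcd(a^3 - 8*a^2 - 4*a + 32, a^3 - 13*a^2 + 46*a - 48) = a^2 - 10*a + 16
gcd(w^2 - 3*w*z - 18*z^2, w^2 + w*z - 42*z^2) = -w + 6*z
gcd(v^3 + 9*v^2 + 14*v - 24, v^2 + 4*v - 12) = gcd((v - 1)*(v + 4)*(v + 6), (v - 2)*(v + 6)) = v + 6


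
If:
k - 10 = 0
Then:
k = 10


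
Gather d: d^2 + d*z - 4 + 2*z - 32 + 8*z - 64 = d^2 + d*z + 10*z - 100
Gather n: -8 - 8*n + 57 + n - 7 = 42 - 7*n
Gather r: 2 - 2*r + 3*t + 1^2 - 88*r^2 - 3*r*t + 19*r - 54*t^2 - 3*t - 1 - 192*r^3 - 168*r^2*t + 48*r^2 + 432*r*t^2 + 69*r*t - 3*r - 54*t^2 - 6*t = -192*r^3 + r^2*(-168*t - 40) + r*(432*t^2 + 66*t + 14) - 108*t^2 - 6*t + 2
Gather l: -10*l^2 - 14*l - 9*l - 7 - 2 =-10*l^2 - 23*l - 9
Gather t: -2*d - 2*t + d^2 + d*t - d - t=d^2 - 3*d + t*(d - 3)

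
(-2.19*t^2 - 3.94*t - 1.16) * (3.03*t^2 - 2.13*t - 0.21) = -6.6357*t^4 - 7.2735*t^3 + 5.3373*t^2 + 3.2982*t + 0.2436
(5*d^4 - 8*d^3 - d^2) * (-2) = -10*d^4 + 16*d^3 + 2*d^2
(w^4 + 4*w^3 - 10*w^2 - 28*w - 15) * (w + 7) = w^5 + 11*w^4 + 18*w^3 - 98*w^2 - 211*w - 105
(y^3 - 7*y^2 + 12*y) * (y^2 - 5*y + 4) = y^5 - 12*y^4 + 51*y^3 - 88*y^2 + 48*y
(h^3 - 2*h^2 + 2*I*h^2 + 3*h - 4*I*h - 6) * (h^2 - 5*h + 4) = h^5 - 7*h^4 + 2*I*h^4 + 17*h^3 - 14*I*h^3 - 29*h^2 + 28*I*h^2 + 42*h - 16*I*h - 24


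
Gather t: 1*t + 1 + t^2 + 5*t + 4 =t^2 + 6*t + 5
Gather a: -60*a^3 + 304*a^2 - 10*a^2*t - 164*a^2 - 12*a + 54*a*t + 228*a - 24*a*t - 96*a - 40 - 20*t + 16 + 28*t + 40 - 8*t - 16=-60*a^3 + a^2*(140 - 10*t) + a*(30*t + 120)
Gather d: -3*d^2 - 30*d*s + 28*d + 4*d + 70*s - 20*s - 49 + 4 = -3*d^2 + d*(32 - 30*s) + 50*s - 45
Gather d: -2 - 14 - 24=-40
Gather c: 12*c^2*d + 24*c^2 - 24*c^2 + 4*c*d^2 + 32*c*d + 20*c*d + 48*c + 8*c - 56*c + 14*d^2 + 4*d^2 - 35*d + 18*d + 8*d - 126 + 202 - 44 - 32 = 12*c^2*d + c*(4*d^2 + 52*d) + 18*d^2 - 9*d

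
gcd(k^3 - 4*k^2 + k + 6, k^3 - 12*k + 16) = k - 2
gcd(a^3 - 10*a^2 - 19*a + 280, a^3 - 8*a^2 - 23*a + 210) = a^2 - 2*a - 35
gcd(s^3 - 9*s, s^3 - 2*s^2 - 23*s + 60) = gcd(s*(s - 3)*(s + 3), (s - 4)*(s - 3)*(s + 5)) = s - 3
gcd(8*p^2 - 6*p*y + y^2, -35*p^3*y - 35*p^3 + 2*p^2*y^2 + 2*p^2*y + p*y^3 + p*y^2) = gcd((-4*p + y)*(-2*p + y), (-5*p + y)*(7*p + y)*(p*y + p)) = 1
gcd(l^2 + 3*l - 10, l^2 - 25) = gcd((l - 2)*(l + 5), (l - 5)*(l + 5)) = l + 5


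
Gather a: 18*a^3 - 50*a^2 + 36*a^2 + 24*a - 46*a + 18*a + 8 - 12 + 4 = 18*a^3 - 14*a^2 - 4*a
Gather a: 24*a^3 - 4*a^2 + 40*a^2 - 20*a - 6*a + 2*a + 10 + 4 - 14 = 24*a^3 + 36*a^2 - 24*a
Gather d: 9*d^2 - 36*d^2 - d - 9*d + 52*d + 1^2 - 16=-27*d^2 + 42*d - 15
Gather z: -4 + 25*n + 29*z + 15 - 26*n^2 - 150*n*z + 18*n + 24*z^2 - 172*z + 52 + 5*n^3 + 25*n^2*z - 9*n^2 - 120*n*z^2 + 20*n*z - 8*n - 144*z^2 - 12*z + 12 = 5*n^3 - 35*n^2 + 35*n + z^2*(-120*n - 120) + z*(25*n^2 - 130*n - 155) + 75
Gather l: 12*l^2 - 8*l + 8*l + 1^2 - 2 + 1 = 12*l^2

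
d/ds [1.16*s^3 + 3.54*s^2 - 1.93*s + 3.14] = 3.48*s^2 + 7.08*s - 1.93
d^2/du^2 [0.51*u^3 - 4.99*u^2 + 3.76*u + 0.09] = 3.06*u - 9.98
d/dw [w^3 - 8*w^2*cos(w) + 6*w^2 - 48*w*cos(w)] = 8*w^2*sin(w) + 3*w^2 + 48*w*sin(w) - 16*w*cos(w) + 12*w - 48*cos(w)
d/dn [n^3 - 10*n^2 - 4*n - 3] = 3*n^2 - 20*n - 4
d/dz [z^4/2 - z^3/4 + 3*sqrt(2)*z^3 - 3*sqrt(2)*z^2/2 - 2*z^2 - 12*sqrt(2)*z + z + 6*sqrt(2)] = 2*z^3 - 3*z^2/4 + 9*sqrt(2)*z^2 - 3*sqrt(2)*z - 4*z - 12*sqrt(2) + 1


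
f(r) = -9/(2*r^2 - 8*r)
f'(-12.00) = 0.00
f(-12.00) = -0.02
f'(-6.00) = -0.02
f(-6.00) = -0.08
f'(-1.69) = -0.36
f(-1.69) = -0.47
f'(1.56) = -0.27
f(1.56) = 1.18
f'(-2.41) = -0.17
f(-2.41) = -0.29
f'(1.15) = -0.71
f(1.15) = 1.37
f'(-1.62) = -0.39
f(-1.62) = -0.49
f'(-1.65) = -0.38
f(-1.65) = -0.48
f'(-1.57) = -0.42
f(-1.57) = -0.51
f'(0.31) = -11.62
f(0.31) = 3.93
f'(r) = -9*(8 - 4*r)/(2*r^2 - 8*r)^2 = 9*(r - 2)/(r^2*(r - 4)^2)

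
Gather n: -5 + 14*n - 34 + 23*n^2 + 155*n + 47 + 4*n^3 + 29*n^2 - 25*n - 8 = 4*n^3 + 52*n^2 + 144*n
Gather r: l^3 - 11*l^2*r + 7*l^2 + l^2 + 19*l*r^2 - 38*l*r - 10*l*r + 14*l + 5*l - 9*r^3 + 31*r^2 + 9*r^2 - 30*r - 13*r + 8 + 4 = l^3 + 8*l^2 + 19*l - 9*r^3 + r^2*(19*l + 40) + r*(-11*l^2 - 48*l - 43) + 12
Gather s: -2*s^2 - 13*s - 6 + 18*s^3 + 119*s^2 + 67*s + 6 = 18*s^3 + 117*s^2 + 54*s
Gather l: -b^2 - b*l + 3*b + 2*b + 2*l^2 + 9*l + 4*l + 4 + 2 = -b^2 + 5*b + 2*l^2 + l*(13 - b) + 6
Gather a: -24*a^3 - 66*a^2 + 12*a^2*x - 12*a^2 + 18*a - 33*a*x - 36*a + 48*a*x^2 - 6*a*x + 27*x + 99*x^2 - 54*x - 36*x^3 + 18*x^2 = -24*a^3 + a^2*(12*x - 78) + a*(48*x^2 - 39*x - 18) - 36*x^3 + 117*x^2 - 27*x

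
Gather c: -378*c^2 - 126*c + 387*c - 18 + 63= -378*c^2 + 261*c + 45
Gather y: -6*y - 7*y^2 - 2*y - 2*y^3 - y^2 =-2*y^3 - 8*y^2 - 8*y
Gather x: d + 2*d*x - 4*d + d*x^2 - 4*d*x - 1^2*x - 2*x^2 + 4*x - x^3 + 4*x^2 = -3*d - x^3 + x^2*(d + 2) + x*(3 - 2*d)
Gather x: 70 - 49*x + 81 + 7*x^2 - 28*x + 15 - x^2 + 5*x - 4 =6*x^2 - 72*x + 162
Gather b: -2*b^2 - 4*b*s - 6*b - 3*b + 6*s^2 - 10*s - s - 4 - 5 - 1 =-2*b^2 + b*(-4*s - 9) + 6*s^2 - 11*s - 10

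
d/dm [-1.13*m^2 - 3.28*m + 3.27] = -2.26*m - 3.28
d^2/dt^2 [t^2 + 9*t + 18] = 2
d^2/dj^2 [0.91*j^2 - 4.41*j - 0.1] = 1.82000000000000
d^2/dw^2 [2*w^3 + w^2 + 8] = 12*w + 2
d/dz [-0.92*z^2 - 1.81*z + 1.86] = -1.84*z - 1.81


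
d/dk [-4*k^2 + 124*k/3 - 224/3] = 124/3 - 8*k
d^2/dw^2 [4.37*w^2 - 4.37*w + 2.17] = 8.74000000000000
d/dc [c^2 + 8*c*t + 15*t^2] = 2*c + 8*t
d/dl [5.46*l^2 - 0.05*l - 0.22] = 10.92*l - 0.05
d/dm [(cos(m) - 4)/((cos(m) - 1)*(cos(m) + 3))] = (cos(m)^2 - 8*cos(m) - 5)*sin(m)/((cos(m) - 1)^2*(cos(m) + 3)^2)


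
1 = 1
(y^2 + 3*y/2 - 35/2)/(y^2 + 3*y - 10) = (y - 7/2)/(y - 2)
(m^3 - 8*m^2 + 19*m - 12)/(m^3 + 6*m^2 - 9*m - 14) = (m^3 - 8*m^2 + 19*m - 12)/(m^3 + 6*m^2 - 9*m - 14)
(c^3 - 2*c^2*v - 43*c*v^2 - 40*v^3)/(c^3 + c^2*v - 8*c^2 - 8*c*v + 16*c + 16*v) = (c^2 - 3*c*v - 40*v^2)/(c^2 - 8*c + 16)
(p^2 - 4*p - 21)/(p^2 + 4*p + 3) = (p - 7)/(p + 1)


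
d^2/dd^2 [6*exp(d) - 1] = 6*exp(d)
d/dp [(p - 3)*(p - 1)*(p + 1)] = 3*p^2 - 6*p - 1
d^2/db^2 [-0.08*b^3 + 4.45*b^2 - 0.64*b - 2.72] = 8.9 - 0.48*b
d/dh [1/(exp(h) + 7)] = -exp(h)/(exp(h) + 7)^2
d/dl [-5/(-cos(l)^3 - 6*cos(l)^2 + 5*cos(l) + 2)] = 5*(3*cos(l)^2 + 12*cos(l) - 5)*sin(l)/(cos(l)^3 + 6*cos(l)^2 - 5*cos(l) - 2)^2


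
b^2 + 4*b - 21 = (b - 3)*(b + 7)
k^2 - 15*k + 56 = (k - 8)*(k - 7)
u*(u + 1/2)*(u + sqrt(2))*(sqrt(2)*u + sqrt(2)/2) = sqrt(2)*u^4 + sqrt(2)*u^3 + 2*u^3 + sqrt(2)*u^2/4 + 2*u^2 + u/2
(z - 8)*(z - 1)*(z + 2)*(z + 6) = z^4 - z^3 - 52*z^2 - 44*z + 96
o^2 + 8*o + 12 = (o + 2)*(o + 6)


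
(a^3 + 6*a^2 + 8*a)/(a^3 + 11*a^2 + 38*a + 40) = a/(a + 5)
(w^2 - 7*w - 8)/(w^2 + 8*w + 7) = (w - 8)/(w + 7)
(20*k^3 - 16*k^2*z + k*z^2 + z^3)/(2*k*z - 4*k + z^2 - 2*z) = (20*k^3 - 16*k^2*z + k*z^2 + z^3)/(2*k*z - 4*k + z^2 - 2*z)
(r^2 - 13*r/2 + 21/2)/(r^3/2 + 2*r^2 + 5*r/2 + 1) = (2*r^2 - 13*r + 21)/(r^3 + 4*r^2 + 5*r + 2)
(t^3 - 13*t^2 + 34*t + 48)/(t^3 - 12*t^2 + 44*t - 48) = (t^2 - 7*t - 8)/(t^2 - 6*t + 8)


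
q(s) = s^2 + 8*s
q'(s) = 2*s + 8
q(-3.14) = -15.26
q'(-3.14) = 1.72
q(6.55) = 95.30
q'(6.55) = 21.10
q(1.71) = 16.60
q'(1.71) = 11.42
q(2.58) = 27.30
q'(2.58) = 13.16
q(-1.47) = -9.60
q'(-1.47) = 5.06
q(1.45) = 13.70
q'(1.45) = 10.90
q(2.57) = 27.16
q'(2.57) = 13.14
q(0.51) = 4.34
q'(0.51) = 9.02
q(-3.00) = -15.00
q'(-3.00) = 2.00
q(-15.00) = 105.00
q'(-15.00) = -22.00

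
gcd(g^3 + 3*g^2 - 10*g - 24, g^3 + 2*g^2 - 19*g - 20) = 1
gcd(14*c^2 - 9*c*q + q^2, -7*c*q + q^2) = -7*c + q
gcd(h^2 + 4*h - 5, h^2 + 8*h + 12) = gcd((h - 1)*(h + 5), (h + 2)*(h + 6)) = 1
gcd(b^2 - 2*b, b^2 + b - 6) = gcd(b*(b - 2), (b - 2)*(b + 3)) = b - 2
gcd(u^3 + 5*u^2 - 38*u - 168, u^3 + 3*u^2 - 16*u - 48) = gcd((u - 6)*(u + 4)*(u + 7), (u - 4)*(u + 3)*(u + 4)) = u + 4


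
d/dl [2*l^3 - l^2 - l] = 6*l^2 - 2*l - 1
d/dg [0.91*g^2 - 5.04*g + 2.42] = 1.82*g - 5.04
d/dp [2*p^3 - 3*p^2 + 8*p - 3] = 6*p^2 - 6*p + 8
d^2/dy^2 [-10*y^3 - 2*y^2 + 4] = -60*y - 4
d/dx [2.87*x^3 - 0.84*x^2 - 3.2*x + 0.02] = 8.61*x^2 - 1.68*x - 3.2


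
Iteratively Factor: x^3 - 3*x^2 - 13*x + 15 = (x + 3)*(x^2 - 6*x + 5) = (x - 5)*(x + 3)*(x - 1)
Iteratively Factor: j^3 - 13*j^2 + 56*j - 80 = (j - 4)*(j^2 - 9*j + 20) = (j - 4)^2*(j - 5)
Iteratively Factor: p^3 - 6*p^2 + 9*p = (p - 3)*(p^2 - 3*p) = (p - 3)^2*(p)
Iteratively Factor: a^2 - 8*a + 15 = (a - 3)*(a - 5)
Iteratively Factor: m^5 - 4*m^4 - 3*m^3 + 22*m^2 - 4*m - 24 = (m + 2)*(m^4 - 6*m^3 + 9*m^2 + 4*m - 12) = (m - 3)*(m + 2)*(m^3 - 3*m^2 + 4) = (m - 3)*(m - 2)*(m + 2)*(m^2 - m - 2) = (m - 3)*(m - 2)^2*(m + 2)*(m + 1)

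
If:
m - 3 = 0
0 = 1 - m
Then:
No Solution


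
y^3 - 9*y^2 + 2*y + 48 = (y - 8)*(y - 3)*(y + 2)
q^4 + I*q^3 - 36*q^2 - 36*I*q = q*(q - 6)*(q + 6)*(q + I)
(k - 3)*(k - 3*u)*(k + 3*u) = k^3 - 3*k^2 - 9*k*u^2 + 27*u^2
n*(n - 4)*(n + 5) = n^3 + n^2 - 20*n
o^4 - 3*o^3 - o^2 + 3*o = o*(o - 3)*(o - 1)*(o + 1)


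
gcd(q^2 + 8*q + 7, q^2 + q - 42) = q + 7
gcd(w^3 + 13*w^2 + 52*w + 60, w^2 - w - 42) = w + 6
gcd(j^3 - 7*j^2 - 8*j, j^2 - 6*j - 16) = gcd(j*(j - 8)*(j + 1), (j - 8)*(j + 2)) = j - 8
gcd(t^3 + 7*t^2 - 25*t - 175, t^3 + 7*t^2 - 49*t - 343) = t + 7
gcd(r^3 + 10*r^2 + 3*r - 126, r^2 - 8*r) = 1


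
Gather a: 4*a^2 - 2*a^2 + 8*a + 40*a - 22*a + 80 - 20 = 2*a^2 + 26*a + 60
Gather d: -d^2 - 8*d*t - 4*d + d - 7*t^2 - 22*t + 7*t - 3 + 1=-d^2 + d*(-8*t - 3) - 7*t^2 - 15*t - 2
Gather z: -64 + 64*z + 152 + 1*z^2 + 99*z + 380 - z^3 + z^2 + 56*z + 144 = -z^3 + 2*z^2 + 219*z + 612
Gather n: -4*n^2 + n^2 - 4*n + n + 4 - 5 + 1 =-3*n^2 - 3*n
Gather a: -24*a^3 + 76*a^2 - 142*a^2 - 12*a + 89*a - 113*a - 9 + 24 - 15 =-24*a^3 - 66*a^2 - 36*a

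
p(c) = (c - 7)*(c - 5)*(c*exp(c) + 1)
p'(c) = (c - 7)*(c - 5)*(c*exp(c) + exp(c)) + (c - 7)*(c*exp(c) + 1) + (c - 5)*(c*exp(c) + 1) = c^3*exp(c) - 9*c^2*exp(c) + 11*c*exp(c) + 2*c + 35*exp(c) - 12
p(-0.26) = 30.53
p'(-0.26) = 11.78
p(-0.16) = 31.91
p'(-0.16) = 15.81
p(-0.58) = 28.56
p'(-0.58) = 1.06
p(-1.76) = 41.29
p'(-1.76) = -18.56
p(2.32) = 308.64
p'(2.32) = 242.61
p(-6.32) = 149.07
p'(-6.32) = -25.80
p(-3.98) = 91.27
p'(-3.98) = -23.97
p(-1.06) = 30.91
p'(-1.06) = -9.95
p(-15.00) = 440.00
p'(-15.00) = -42.00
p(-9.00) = 223.75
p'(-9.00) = -30.19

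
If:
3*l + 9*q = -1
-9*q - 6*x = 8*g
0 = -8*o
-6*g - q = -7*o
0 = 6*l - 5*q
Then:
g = 1/69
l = -5/69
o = 0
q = -2/23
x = 1/9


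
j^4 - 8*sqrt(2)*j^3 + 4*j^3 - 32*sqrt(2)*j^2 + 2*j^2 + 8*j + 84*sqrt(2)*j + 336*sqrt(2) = (j + 4)*(j - 7*sqrt(2))*(j - 3*sqrt(2))*(j + 2*sqrt(2))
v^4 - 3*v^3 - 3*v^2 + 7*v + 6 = (v - 3)*(v - 2)*(v + 1)^2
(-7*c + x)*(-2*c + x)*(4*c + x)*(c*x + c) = 56*c^4*x + 56*c^4 - 22*c^3*x^2 - 22*c^3*x - 5*c^2*x^3 - 5*c^2*x^2 + c*x^4 + c*x^3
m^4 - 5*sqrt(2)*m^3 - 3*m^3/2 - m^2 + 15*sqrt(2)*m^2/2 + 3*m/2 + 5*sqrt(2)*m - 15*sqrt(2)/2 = (m - 3/2)*(m - 1)*(m + 1)*(m - 5*sqrt(2))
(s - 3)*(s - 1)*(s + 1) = s^3 - 3*s^2 - s + 3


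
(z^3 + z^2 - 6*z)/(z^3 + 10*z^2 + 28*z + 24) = z*(z^2 + z - 6)/(z^3 + 10*z^2 + 28*z + 24)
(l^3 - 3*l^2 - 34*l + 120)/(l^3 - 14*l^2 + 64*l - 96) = (l^2 + l - 30)/(l^2 - 10*l + 24)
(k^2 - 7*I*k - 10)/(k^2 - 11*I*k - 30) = (k - 2*I)/(k - 6*I)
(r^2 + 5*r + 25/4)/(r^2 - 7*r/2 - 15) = (r + 5/2)/(r - 6)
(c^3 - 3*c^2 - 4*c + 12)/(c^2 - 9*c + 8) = (c^3 - 3*c^2 - 4*c + 12)/(c^2 - 9*c + 8)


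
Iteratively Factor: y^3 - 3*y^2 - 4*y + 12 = (y + 2)*(y^2 - 5*y + 6) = (y - 2)*(y + 2)*(y - 3)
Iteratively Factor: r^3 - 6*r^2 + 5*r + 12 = (r - 4)*(r^2 - 2*r - 3) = (r - 4)*(r - 3)*(r + 1)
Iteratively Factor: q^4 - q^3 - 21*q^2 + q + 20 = (q - 1)*(q^3 - 21*q - 20) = (q - 1)*(q + 4)*(q^2 - 4*q - 5) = (q - 5)*(q - 1)*(q + 4)*(q + 1)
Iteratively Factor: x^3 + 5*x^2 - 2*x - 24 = (x + 3)*(x^2 + 2*x - 8) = (x + 3)*(x + 4)*(x - 2)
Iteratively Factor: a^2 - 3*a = (a - 3)*(a)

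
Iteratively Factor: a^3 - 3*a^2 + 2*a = (a - 2)*(a^2 - a) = a*(a - 2)*(a - 1)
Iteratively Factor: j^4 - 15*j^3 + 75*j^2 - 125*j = (j)*(j^3 - 15*j^2 + 75*j - 125) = j*(j - 5)*(j^2 - 10*j + 25) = j*(j - 5)^2*(j - 5)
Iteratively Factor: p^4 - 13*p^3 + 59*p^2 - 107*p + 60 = (p - 5)*(p^3 - 8*p^2 + 19*p - 12) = (p - 5)*(p - 3)*(p^2 - 5*p + 4) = (p - 5)*(p - 3)*(p - 1)*(p - 4)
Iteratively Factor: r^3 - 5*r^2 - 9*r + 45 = (r + 3)*(r^2 - 8*r + 15) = (r - 5)*(r + 3)*(r - 3)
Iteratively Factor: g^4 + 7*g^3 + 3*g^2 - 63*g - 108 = (g + 3)*(g^3 + 4*g^2 - 9*g - 36) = (g + 3)*(g + 4)*(g^2 - 9) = (g + 3)^2*(g + 4)*(g - 3)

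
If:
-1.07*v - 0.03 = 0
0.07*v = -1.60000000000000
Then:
No Solution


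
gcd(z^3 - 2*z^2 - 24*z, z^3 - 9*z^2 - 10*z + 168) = z^2 - 2*z - 24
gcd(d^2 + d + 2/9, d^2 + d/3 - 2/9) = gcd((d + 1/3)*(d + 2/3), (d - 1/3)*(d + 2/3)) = d + 2/3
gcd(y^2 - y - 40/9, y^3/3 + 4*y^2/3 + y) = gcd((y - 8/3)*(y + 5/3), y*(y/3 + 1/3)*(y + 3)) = 1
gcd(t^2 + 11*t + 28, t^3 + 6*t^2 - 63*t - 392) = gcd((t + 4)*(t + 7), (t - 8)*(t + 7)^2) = t + 7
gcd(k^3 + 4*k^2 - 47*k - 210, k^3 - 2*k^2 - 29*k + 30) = k + 5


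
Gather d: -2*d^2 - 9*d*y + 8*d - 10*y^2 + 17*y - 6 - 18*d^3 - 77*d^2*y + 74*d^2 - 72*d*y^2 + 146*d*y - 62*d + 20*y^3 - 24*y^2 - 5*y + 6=-18*d^3 + d^2*(72 - 77*y) + d*(-72*y^2 + 137*y - 54) + 20*y^3 - 34*y^2 + 12*y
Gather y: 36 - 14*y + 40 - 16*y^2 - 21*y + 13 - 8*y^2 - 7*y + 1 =-24*y^2 - 42*y + 90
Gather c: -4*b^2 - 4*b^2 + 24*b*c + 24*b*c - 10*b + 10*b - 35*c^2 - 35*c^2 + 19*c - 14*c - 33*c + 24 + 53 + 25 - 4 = -8*b^2 - 70*c^2 + c*(48*b - 28) + 98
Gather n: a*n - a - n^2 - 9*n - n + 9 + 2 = -a - n^2 + n*(a - 10) + 11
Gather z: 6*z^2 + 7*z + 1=6*z^2 + 7*z + 1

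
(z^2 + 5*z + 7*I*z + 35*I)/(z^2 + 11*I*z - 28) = (z + 5)/(z + 4*I)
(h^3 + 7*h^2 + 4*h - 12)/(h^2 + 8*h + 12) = h - 1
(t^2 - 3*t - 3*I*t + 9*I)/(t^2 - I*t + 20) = (t^2 - 3*t - 3*I*t + 9*I)/(t^2 - I*t + 20)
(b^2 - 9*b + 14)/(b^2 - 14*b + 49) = (b - 2)/(b - 7)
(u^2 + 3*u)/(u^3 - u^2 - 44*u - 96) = u/(u^2 - 4*u - 32)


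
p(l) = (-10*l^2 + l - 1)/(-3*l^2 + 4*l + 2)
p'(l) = (1 - 20*l)/(-3*l^2 + 4*l + 2) + (6*l - 4)*(-10*l^2 + l - 1)/(-3*l^2 + 4*l + 2)^2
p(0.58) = -1.14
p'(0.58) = -3.02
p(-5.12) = 2.76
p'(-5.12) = -0.08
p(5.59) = 4.44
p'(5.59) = -0.29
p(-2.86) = 2.52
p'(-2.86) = -0.14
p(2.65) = 8.10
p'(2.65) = -5.24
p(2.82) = 7.35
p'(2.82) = -3.74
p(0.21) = -0.45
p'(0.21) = -0.72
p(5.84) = 4.37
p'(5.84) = -0.26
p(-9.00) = 2.96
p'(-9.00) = -0.03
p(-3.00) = 2.54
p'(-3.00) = -0.14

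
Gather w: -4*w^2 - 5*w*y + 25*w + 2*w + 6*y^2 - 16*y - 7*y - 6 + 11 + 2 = -4*w^2 + w*(27 - 5*y) + 6*y^2 - 23*y + 7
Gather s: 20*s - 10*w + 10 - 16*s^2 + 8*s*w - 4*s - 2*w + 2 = -16*s^2 + s*(8*w + 16) - 12*w + 12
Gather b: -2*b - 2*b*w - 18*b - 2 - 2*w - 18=b*(-2*w - 20) - 2*w - 20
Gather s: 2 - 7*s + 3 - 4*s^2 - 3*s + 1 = -4*s^2 - 10*s + 6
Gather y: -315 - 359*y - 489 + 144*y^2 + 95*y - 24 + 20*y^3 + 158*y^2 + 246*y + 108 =20*y^3 + 302*y^2 - 18*y - 720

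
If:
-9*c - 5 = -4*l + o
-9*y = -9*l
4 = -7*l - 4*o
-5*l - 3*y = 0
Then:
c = -4/9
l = 0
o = -1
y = 0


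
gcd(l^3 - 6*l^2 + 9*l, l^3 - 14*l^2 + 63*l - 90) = l - 3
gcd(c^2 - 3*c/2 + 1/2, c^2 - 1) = c - 1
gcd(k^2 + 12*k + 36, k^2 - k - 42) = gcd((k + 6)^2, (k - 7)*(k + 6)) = k + 6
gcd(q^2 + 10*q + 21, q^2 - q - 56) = q + 7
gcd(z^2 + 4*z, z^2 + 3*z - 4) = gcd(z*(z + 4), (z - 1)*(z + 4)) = z + 4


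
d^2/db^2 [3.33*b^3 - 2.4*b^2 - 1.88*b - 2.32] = 19.98*b - 4.8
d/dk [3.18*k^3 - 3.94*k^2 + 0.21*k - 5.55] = 9.54*k^2 - 7.88*k + 0.21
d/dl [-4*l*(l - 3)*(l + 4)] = -12*l^2 - 8*l + 48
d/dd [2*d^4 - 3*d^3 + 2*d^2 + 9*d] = 8*d^3 - 9*d^2 + 4*d + 9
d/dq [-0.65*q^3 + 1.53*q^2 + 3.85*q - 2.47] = -1.95*q^2 + 3.06*q + 3.85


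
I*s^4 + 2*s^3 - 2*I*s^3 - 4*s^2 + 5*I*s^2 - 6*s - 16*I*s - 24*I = (s - 3)*(s - 4*I)*(s + 2*I)*(I*s + I)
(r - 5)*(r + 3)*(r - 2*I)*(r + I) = r^4 - 2*r^3 - I*r^3 - 13*r^2 + 2*I*r^2 - 4*r + 15*I*r - 30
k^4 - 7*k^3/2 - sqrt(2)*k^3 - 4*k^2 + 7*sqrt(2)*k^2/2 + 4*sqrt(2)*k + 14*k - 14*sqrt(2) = (k - 7/2)*(k - 2)*(k + 2)*(k - sqrt(2))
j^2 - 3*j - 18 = (j - 6)*(j + 3)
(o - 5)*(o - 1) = o^2 - 6*o + 5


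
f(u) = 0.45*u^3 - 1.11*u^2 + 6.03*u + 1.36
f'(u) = 1.35*u^2 - 2.22*u + 6.03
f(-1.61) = -13.10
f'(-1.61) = 13.10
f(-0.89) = -5.20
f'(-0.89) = 9.08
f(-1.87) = -16.74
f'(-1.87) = 14.90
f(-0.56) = -2.44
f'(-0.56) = 7.70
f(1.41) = 8.92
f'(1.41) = 5.58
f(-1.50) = -11.70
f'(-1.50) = 12.40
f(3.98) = 36.15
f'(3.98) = 18.58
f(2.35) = 15.24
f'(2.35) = 8.27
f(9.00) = 293.77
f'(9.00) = 95.40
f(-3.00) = -38.87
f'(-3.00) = 24.84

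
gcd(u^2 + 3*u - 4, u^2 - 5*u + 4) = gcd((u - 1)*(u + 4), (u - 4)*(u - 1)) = u - 1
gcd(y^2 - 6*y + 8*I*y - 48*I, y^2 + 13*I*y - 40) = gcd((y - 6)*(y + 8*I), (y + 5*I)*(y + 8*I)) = y + 8*I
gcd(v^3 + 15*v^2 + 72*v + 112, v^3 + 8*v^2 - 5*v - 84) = v^2 + 11*v + 28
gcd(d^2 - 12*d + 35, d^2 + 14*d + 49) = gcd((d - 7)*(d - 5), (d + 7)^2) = 1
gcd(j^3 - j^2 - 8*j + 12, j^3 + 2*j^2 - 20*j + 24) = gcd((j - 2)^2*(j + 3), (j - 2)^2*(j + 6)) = j^2 - 4*j + 4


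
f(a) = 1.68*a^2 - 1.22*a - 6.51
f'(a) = 3.36*a - 1.22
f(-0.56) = -5.30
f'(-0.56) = -3.10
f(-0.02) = -6.48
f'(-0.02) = -1.29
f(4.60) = 23.43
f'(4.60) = 14.24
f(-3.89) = 23.66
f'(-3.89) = -14.29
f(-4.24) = 28.87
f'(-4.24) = -15.47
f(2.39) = 0.17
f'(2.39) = 6.81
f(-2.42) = 6.28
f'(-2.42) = -9.35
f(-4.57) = 34.15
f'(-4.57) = -16.58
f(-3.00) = 12.27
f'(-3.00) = -11.30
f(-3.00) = 12.27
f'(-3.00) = -11.30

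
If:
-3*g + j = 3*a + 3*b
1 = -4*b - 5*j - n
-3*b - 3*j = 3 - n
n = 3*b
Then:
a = -g - 19/21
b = 4/7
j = -1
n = 12/7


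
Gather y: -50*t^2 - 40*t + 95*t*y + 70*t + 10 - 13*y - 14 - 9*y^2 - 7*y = -50*t^2 + 30*t - 9*y^2 + y*(95*t - 20) - 4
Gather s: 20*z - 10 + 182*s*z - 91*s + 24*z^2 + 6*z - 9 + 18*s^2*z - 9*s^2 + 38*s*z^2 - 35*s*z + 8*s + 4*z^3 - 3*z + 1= s^2*(18*z - 9) + s*(38*z^2 + 147*z - 83) + 4*z^3 + 24*z^2 + 23*z - 18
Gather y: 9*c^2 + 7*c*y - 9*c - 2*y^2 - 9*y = 9*c^2 - 9*c - 2*y^2 + y*(7*c - 9)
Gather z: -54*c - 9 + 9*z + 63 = -54*c + 9*z + 54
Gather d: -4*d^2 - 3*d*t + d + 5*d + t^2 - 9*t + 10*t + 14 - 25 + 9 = -4*d^2 + d*(6 - 3*t) + t^2 + t - 2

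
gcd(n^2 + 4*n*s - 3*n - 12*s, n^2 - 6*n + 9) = n - 3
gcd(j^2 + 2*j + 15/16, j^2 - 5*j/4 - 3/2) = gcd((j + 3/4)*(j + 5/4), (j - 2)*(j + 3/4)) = j + 3/4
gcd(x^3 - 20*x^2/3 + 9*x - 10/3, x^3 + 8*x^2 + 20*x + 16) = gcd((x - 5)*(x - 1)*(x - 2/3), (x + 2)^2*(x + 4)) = 1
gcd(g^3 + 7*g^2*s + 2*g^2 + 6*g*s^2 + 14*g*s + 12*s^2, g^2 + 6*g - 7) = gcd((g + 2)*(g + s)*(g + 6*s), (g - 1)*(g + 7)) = 1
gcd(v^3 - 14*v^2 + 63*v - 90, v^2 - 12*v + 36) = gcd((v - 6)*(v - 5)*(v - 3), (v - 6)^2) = v - 6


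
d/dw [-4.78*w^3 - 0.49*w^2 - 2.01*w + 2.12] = -14.34*w^2 - 0.98*w - 2.01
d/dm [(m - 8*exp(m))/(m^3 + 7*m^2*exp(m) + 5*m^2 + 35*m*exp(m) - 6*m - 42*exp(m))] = ((1 - 8*exp(m))*(m^3 + 7*m^2*exp(m) + 5*m^2 + 35*m*exp(m) - 6*m - 42*exp(m)) - (m - 8*exp(m))*(7*m^2*exp(m) + 3*m^2 + 49*m*exp(m) + 10*m - 7*exp(m) - 6))/(m^3 + 7*m^2*exp(m) + 5*m^2 + 35*m*exp(m) - 6*m - 42*exp(m))^2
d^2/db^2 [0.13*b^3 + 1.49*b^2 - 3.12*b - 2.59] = 0.78*b + 2.98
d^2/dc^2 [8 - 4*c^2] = -8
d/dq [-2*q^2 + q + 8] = 1 - 4*q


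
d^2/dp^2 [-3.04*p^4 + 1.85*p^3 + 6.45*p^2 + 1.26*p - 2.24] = -36.48*p^2 + 11.1*p + 12.9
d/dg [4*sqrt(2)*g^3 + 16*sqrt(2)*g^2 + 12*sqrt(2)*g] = sqrt(2)*(12*g^2 + 32*g + 12)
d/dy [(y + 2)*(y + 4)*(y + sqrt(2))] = 3*y^2 + 2*sqrt(2)*y + 12*y + 8 + 6*sqrt(2)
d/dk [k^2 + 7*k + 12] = 2*k + 7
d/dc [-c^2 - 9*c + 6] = -2*c - 9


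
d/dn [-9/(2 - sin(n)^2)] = -36*sin(2*n)/(cos(2*n) + 3)^2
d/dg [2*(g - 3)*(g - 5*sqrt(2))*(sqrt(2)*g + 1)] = 6*sqrt(2)*g^2 - 36*g - 12*sqrt(2)*g - 10*sqrt(2) + 54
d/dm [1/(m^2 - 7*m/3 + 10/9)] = 27*(7 - 6*m)/(9*m^2 - 21*m + 10)^2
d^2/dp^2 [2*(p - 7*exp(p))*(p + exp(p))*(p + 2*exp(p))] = -8*p^2*exp(p) - 152*p*exp(2*p) - 32*p*exp(p) + 12*p - 252*exp(3*p) - 152*exp(2*p) - 16*exp(p)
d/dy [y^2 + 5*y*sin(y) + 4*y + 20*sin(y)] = 5*y*cos(y) + 2*y + 5*sin(y) + 20*cos(y) + 4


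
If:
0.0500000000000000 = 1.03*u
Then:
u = 0.05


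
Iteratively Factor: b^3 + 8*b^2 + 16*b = (b)*(b^2 + 8*b + 16) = b*(b + 4)*(b + 4)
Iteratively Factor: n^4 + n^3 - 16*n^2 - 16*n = (n + 1)*(n^3 - 16*n) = (n - 4)*(n + 1)*(n^2 + 4*n) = n*(n - 4)*(n + 1)*(n + 4)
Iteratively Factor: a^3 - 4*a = (a)*(a^2 - 4) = a*(a + 2)*(a - 2)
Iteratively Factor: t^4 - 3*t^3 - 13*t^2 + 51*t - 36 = (t - 3)*(t^3 - 13*t + 12) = (t - 3)*(t + 4)*(t^2 - 4*t + 3) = (t - 3)^2*(t + 4)*(t - 1)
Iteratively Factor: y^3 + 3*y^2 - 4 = (y - 1)*(y^2 + 4*y + 4) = (y - 1)*(y + 2)*(y + 2)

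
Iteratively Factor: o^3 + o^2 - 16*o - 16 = (o + 4)*(o^2 - 3*o - 4) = (o - 4)*(o + 4)*(o + 1)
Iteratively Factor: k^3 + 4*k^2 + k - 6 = (k - 1)*(k^2 + 5*k + 6) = (k - 1)*(k + 3)*(k + 2)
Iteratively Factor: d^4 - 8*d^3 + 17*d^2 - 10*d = (d)*(d^3 - 8*d^2 + 17*d - 10) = d*(d - 5)*(d^2 - 3*d + 2) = d*(d - 5)*(d - 1)*(d - 2)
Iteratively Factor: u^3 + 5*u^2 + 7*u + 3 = (u + 1)*(u^2 + 4*u + 3) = (u + 1)^2*(u + 3)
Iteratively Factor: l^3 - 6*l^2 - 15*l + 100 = (l - 5)*(l^2 - l - 20) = (l - 5)^2*(l + 4)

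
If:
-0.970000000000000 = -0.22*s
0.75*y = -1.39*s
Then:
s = 4.41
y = -8.17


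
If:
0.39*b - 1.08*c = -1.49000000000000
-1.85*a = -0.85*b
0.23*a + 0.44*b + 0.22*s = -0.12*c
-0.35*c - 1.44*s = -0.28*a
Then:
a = -0.07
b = -0.16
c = 1.32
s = -0.34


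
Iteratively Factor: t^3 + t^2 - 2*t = (t + 2)*(t^2 - t) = (t - 1)*(t + 2)*(t)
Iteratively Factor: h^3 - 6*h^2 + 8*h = (h - 4)*(h^2 - 2*h) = (h - 4)*(h - 2)*(h)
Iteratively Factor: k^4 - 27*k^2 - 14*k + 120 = (k + 4)*(k^3 - 4*k^2 - 11*k + 30) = (k - 5)*(k + 4)*(k^2 + k - 6) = (k - 5)*(k - 2)*(k + 4)*(k + 3)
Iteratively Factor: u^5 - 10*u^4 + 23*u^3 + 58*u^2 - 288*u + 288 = (u + 3)*(u^4 - 13*u^3 + 62*u^2 - 128*u + 96) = (u - 2)*(u + 3)*(u^3 - 11*u^2 + 40*u - 48) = (u - 4)*(u - 2)*(u + 3)*(u^2 - 7*u + 12) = (u - 4)*(u - 3)*(u - 2)*(u + 3)*(u - 4)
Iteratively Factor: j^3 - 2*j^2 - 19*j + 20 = (j - 1)*(j^2 - j - 20) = (j - 5)*(j - 1)*(j + 4)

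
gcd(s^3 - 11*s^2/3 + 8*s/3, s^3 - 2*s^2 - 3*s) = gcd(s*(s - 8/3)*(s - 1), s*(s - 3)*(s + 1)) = s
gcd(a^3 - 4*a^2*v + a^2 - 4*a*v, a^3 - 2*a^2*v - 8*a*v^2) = -a^2 + 4*a*v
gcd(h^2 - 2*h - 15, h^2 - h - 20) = h - 5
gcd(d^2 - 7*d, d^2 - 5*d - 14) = d - 7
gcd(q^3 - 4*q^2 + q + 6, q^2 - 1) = q + 1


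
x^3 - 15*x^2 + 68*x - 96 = (x - 8)*(x - 4)*(x - 3)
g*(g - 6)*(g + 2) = g^3 - 4*g^2 - 12*g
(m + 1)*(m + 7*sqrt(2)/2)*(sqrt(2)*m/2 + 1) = sqrt(2)*m^3/2 + sqrt(2)*m^2/2 + 9*m^2/2 + 9*m/2 + 7*sqrt(2)*m/2 + 7*sqrt(2)/2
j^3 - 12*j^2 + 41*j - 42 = (j - 7)*(j - 3)*(j - 2)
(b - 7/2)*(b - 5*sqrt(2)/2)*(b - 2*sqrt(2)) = b^3 - 9*sqrt(2)*b^2/2 - 7*b^2/2 + 10*b + 63*sqrt(2)*b/4 - 35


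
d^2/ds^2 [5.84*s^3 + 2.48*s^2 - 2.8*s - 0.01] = 35.04*s + 4.96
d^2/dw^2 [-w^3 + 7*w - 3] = -6*w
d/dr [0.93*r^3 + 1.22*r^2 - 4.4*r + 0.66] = 2.79*r^2 + 2.44*r - 4.4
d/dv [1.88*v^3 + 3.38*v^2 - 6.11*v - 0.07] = 5.64*v^2 + 6.76*v - 6.11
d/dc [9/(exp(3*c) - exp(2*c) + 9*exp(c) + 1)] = (-27*exp(2*c) + 18*exp(c) - 81)*exp(c)/(exp(3*c) - exp(2*c) + 9*exp(c) + 1)^2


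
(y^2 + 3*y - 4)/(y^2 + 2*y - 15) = (y^2 + 3*y - 4)/(y^2 + 2*y - 15)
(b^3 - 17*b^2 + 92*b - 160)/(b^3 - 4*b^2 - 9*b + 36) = (b^2 - 13*b + 40)/(b^2 - 9)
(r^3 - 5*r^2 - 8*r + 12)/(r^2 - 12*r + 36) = (r^2 + r - 2)/(r - 6)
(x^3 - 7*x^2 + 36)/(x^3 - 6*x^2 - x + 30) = (x - 6)/(x - 5)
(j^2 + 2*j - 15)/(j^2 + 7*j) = (j^2 + 2*j - 15)/(j*(j + 7))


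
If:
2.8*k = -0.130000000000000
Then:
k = -0.05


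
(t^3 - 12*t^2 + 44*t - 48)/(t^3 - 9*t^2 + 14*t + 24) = (t - 2)/(t + 1)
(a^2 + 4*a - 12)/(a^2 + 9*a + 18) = (a - 2)/(a + 3)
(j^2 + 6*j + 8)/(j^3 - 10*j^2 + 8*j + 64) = (j + 4)/(j^2 - 12*j + 32)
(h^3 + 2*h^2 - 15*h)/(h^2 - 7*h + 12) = h*(h + 5)/(h - 4)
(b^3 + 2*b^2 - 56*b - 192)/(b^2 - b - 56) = (b^2 + 10*b + 24)/(b + 7)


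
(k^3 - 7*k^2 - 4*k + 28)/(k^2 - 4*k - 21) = (k^2 - 4)/(k + 3)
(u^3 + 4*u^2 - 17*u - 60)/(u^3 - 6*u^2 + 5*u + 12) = (u^2 + 8*u + 15)/(u^2 - 2*u - 3)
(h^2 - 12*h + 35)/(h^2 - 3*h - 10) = (h - 7)/(h + 2)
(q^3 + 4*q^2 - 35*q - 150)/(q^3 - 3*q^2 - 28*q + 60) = (q + 5)/(q - 2)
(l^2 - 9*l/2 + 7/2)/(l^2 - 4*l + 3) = (l - 7/2)/(l - 3)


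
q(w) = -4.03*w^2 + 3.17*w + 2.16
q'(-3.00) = 27.35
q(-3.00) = -43.62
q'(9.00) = -69.37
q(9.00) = -295.74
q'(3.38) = -24.07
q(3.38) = -33.17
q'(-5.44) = 47.02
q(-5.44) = -134.35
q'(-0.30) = 5.59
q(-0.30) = 0.85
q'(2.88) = -20.04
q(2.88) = -22.14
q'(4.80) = -35.52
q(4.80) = -75.48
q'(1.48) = -8.76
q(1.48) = -1.98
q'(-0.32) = 5.75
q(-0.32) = 0.73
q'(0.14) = 2.04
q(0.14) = 2.52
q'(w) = 3.17 - 8.06*w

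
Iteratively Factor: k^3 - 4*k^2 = (k)*(k^2 - 4*k) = k*(k - 4)*(k)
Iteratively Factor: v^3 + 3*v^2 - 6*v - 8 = (v - 2)*(v^2 + 5*v + 4) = (v - 2)*(v + 1)*(v + 4)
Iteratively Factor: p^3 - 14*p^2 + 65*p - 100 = (p - 5)*(p^2 - 9*p + 20) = (p - 5)^2*(p - 4)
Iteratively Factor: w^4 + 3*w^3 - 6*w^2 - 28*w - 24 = (w + 2)*(w^3 + w^2 - 8*w - 12) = (w - 3)*(w + 2)*(w^2 + 4*w + 4) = (w - 3)*(w + 2)^2*(w + 2)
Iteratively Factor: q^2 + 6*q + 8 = (q + 2)*(q + 4)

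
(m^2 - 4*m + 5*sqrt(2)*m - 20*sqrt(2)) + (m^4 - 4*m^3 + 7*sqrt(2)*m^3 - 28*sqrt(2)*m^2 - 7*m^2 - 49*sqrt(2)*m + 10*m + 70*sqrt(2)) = m^4 - 4*m^3 + 7*sqrt(2)*m^3 - 28*sqrt(2)*m^2 - 6*m^2 - 44*sqrt(2)*m + 6*m + 50*sqrt(2)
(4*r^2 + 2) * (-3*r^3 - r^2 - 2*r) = -12*r^5 - 4*r^4 - 14*r^3 - 2*r^2 - 4*r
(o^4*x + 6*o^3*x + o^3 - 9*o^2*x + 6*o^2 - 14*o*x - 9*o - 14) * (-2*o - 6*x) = -2*o^5*x - 6*o^4*x^2 - 12*o^4*x - 2*o^4 - 36*o^3*x^2 + 12*o^3*x - 12*o^3 + 54*o^2*x^2 - 8*o^2*x + 18*o^2 + 84*o*x^2 + 54*o*x + 28*o + 84*x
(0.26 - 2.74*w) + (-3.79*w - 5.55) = -6.53*w - 5.29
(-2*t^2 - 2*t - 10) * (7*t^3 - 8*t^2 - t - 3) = -14*t^5 + 2*t^4 - 52*t^3 + 88*t^2 + 16*t + 30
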